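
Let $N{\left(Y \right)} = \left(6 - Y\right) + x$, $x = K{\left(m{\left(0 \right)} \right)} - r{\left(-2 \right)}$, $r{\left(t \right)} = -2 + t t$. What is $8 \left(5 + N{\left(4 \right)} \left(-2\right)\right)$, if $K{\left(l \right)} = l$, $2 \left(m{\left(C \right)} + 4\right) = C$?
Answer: $104$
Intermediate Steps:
$m{\left(C \right)} = -4 + \frac{C}{2}$
$r{\left(t \right)} = -2 + t^{2}$
$x = -6$ ($x = \left(-4 + \frac{1}{2} \cdot 0\right) - \left(-2 + \left(-2\right)^{2}\right) = \left(-4 + 0\right) - \left(-2 + 4\right) = -4 - 2 = -6$)
$N{\left(Y \right)} = - Y$ ($N{\left(Y \right)} = \left(6 - Y\right) - 6 = - Y$)
$8 \left(5 + N{\left(4 \right)} \left(-2\right)\right) = 8 \left(5 + \left(-1\right) 4 \left(-2\right)\right) = 8 \left(5 - -8\right) = 8 \left(5 + 8\right) = 8 \cdot 13 = 104$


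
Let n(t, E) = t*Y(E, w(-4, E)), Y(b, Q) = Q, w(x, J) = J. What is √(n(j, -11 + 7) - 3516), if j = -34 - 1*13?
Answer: 16*I*√13 ≈ 57.689*I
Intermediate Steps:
j = -47 (j = -34 - 13 = -47)
n(t, E) = E*t (n(t, E) = t*E = E*t)
√(n(j, -11 + 7) - 3516) = √((-11 + 7)*(-47) - 3516) = √(-4*(-47) - 3516) = √(188 - 3516) = √(-3328) = 16*I*√13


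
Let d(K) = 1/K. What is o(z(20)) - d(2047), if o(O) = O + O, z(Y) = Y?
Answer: 81879/2047 ≈ 40.000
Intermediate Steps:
o(O) = 2*O
o(z(20)) - d(2047) = 2*20 - 1/2047 = 40 - 1*1/2047 = 40 - 1/2047 = 81879/2047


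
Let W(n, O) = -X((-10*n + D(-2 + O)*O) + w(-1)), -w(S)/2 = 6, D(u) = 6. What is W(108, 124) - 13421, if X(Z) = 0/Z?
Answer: -13421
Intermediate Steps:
w(S) = -12 (w(S) = -2*6 = -12)
X(Z) = 0
W(n, O) = 0 (W(n, O) = -1*0 = 0)
W(108, 124) - 13421 = 0 - 13421 = -13421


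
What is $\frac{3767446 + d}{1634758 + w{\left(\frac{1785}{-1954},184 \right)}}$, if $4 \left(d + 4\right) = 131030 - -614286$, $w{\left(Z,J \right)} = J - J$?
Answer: $\frac{3953771}{1634758} \approx 2.4186$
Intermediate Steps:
$w{\left(Z,J \right)} = 0$
$d = 186325$ ($d = -4 + \frac{131030 - -614286}{4} = -4 + \frac{131030 + 614286}{4} = -4 + \frac{1}{4} \cdot 745316 = -4 + 186329 = 186325$)
$\frac{3767446 + d}{1634758 + w{\left(\frac{1785}{-1954},184 \right)}} = \frac{3767446 + 186325}{1634758 + 0} = \frac{3953771}{1634758}$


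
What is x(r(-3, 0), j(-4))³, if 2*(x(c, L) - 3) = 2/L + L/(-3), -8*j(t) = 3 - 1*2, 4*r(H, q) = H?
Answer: -13651919/110592 ≈ -123.44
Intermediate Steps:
r(H, q) = H/4
j(t) = -⅛ (j(t) = -(3 - 1*2)/8 = -(3 - 2)/8 = -⅛*1 = -⅛)
x(c, L) = 3 + 1/L - L/6 (x(c, L) = 3 + (2/L + L/(-3))/2 = 3 + (2/L + L*(-⅓))/2 = 3 + (2/L - L/3)/2 = 3 + (1/L - L/6) = 3 + 1/L - L/6)
x(r(-3, 0), j(-4))³ = (3 + 1/(-⅛) - ⅙*(-⅛))³ = (3 - 8 + 1/48)³ = (-239/48)³ = -13651919/110592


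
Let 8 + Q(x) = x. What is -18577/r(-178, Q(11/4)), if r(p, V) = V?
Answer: 74308/21 ≈ 3538.5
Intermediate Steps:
Q(x) = -8 + x
-18577/r(-178, Q(11/4)) = -18577/(-8 + 11/4) = -18577/(-21/4) = -18577*(-4/21) = 74308/21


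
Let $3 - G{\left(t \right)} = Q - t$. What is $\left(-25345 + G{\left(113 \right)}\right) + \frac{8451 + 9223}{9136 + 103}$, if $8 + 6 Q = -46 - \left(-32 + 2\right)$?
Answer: $- \frac{233036101}{9239} \approx -25223.0$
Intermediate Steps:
$Q = -4$ ($Q = - \frac{4}{3} + \frac{-46 - \left(-32 + 2\right)}{6} = - \frac{4}{3} + \frac{-46 - -30}{6} = - \frac{4}{3} + \frac{-46 + 30}{6} = - \frac{4}{3} + \frac{1}{6} \left(-16\right) = - \frac{4}{3} - \frac{8}{3} = -4$)
$G{\left(t \right)} = 7 + t$ ($G{\left(t \right)} = 3 - \left(-4 - t\right) = 3 + \left(4 + t\right) = 7 + t$)
$\left(-25345 + G{\left(113 \right)}\right) + \frac{8451 + 9223}{9136 + 103} = \left(-25345 + \left(7 + 113\right)\right) + \frac{8451 + 9223}{9136 + 103} = \left(-25345 + 120\right) + \frac{17674}{9239} = -25225 + 17674 \cdot \frac{1}{9239} = -25225 + \frac{17674}{9239} = - \frac{233036101}{9239}$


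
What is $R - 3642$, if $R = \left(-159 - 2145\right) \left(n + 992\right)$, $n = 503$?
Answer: $-3448122$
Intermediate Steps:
$R = -3444480$ ($R = \left(-159 - 2145\right) \left(503 + 992\right) = \left(-2304\right) 1495 = -3444480$)
$R - 3642 = -3444480 - 3642 = -3448122$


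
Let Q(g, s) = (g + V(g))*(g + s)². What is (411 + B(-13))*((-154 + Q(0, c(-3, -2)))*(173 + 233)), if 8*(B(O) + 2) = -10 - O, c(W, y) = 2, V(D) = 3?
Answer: -47202575/2 ≈ -2.3601e+7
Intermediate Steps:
Q(g, s) = (g + s)²*(3 + g) (Q(g, s) = (g + 3)*(g + s)² = (3 + g)*(g + s)² = (g + s)²*(3 + g))
B(O) = -13/4 - O/8 (B(O) = -2 + (-10 - O)/8 = -2 + (-5/4 - O/8) = -13/4 - O/8)
(411 + B(-13))*((-154 + Q(0, c(-3, -2)))*(173 + 233)) = (411 + (-13/4 - ⅛*(-13)))*((-154 + (0 + 2)²*(3 + 0))*(173 + 233)) = (411 + (-13/4 + 13/8))*((-154 + 2²*3)*406) = (411 - 13/8)*((-154 + 4*3)*406) = 3275*((-154 + 12)*406)/8 = 3275*(-142*406)/8 = (3275/8)*(-57652) = -47202575/2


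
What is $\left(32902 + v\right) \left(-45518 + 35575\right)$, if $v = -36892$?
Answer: $39672570$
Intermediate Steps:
$\left(32902 + v\right) \left(-45518 + 35575\right) = \left(32902 - 36892\right) \left(-45518 + 35575\right) = \left(-3990\right) \left(-9943\right) = 39672570$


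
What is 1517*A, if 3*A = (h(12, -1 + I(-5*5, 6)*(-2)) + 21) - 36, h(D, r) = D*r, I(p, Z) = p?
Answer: 289747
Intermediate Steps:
A = 191 (A = ((12*(-1 - 5*5*(-2)) + 21) - 36)/3 = ((12*(-1 - 25*(-2)) + 21) - 36)/3 = ((12*(-1 + 50) + 21) - 36)/3 = ((12*49 + 21) - 36)/3 = ((588 + 21) - 36)/3 = (609 - 36)/3 = (⅓)*573 = 191)
1517*A = 1517*191 = 289747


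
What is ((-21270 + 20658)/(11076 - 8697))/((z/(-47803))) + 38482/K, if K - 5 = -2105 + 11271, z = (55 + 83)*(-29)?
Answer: 5448678100/4850826201 ≈ 1.1232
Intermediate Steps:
z = -4002 (z = 138*(-29) = -4002)
K = 9171 (K = 5 + (-2105 + 11271) = 5 + 9166 = 9171)
((-21270 + 20658)/(11076 - 8697))/((z/(-47803))) + 38482/K = ((-21270 + 20658)/(11076 - 8697))/((-4002/(-47803))) + 38482/9171 = (-612/2379)/((-4002*(-1/47803))) + 38482*(1/9171) = (-612*1/2379)/(4002/47803) + 38482/9171 = -204/793*47803/4002 + 38482/9171 = -1625302/528931 + 38482/9171 = 5448678100/4850826201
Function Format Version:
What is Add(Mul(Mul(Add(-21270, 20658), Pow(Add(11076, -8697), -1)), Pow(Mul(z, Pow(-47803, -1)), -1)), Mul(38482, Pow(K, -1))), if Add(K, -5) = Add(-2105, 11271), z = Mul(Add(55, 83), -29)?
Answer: Rational(5448678100, 4850826201) ≈ 1.1232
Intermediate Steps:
z = -4002 (z = Mul(138, -29) = -4002)
K = 9171 (K = Add(5, Add(-2105, 11271)) = Add(5, 9166) = 9171)
Add(Mul(Mul(Add(-21270, 20658), Pow(Add(11076, -8697), -1)), Pow(Mul(z, Pow(-47803, -1)), -1)), Mul(38482, Pow(K, -1))) = Add(Mul(Mul(Add(-21270, 20658), Pow(Add(11076, -8697), -1)), Pow(Mul(-4002, Pow(-47803, -1)), -1)), Mul(38482, Pow(9171, -1))) = Add(Mul(Mul(-612, Pow(2379, -1)), Pow(Mul(-4002, Rational(-1, 47803)), -1)), Mul(38482, Rational(1, 9171))) = Add(Mul(Mul(-612, Rational(1, 2379)), Pow(Rational(4002, 47803), -1)), Rational(38482, 9171)) = Add(Mul(Rational(-204, 793), Rational(47803, 4002)), Rational(38482, 9171)) = Add(Rational(-1625302, 528931), Rational(38482, 9171)) = Rational(5448678100, 4850826201)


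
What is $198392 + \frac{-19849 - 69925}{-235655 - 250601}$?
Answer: $\frac{48234695063}{243128} \approx 1.9839 \cdot 10^{5}$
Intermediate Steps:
$198392 + \frac{-19849 - 69925}{-235655 - 250601} = 198392 - \frac{89774}{-486256} = 198392 - - \frac{44887}{243128} = 198392 + \frac{44887}{243128} = \frac{48234695063}{243128}$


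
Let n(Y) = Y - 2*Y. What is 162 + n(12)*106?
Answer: -1110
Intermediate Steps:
n(Y) = -Y
162 + n(12)*106 = 162 - 1*12*106 = 162 - 12*106 = 162 - 1272 = -1110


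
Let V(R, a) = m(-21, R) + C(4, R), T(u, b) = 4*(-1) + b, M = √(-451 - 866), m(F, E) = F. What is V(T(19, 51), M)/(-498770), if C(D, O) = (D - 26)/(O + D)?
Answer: 1093/25437270 ≈ 4.2968e-5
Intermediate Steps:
M = I*√1317 (M = √(-1317) = I*√1317 ≈ 36.29*I)
C(D, O) = (-26 + D)/(D + O)
T(u, b) = -4 + b
V(R, a) = -21 - 22/(4 + R) (V(R, a) = -21 + (-26 + 4)/(4 + R) = -21 - 22/(4 + R))
V(T(19, 51), M)/(-498770) = ((-106 - 21*(-4 + 51))/(4 + (-4 + 51)))/(-498770) = ((-106 - 21*47)/(4 + 47))*(-1/498770) = ((-106 - 987)/51)*(-1/498770) = ((1/51)*(-1093))*(-1/498770) = -1093/51*(-1/498770) = 1093/25437270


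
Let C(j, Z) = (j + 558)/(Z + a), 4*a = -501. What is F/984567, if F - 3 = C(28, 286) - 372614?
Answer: -239586529/633076581 ≈ -0.37845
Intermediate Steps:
a = -501/4 (a = (¼)*(-501) = -501/4 ≈ -125.25)
C(j, Z) = (558 + j)/(-501/4 + Z) (C(j, Z) = (j + 558)/(Z - 501/4) = (558 + j)/(-501/4 + Z))
F = -239586529/643 (F = 3 + (4*(558 + 28)/(-501 + 4*286) - 372614) = 3 + (4*586/(-501 + 1144) - 372614) = 3 + (4*586/643 - 372614) = 3 + (4*(1/643)*586 - 372614) = 3 + (2344/643 - 372614) = 3 - 239588458/643 = -239586529/643 ≈ -3.7261e+5)
F/984567 = -239586529/643/984567 = -239586529/643*1/984567 = -239586529/633076581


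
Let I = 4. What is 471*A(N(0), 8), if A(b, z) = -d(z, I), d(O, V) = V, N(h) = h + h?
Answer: -1884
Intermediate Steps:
N(h) = 2*h
A(b, z) = -4 (A(b, z) = -1*4 = -4)
471*A(N(0), 8) = 471*(-4) = -1884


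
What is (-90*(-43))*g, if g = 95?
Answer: 367650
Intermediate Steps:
(-90*(-43))*g = -90*(-43)*95 = 3870*95 = 367650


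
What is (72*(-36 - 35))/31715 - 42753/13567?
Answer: -1425265899/430277405 ≈ -3.3124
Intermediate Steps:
(72*(-36 - 35))/31715 - 42753/13567 = (72*(-71))*(1/31715) - 42753*1/13567 = -5112*1/31715 - 42753/13567 = -5112/31715 - 42753/13567 = -1425265899/430277405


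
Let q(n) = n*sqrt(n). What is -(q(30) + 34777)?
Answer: -34777 - 30*sqrt(30) ≈ -34941.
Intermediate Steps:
q(n) = n**(3/2)
-(q(30) + 34777) = -(30**(3/2) + 34777) = -(30*sqrt(30) + 34777) = -(34777 + 30*sqrt(30)) = -34777 - 30*sqrt(30)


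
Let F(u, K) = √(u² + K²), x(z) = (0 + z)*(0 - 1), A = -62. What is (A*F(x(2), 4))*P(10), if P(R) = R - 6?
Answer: -496*√5 ≈ -1109.1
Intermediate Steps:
P(R) = -6 + R
x(z) = -z (x(z) = z*(-1) = -z)
F(u, K) = √(K² + u²)
(A*F(x(2), 4))*P(10) = (-62*√(4² + (-1*2)²))*(-6 + 10) = -62*√(16 + (-2)²)*4 = -62*√(16 + 4)*4 = -124*√5*4 = -496*√5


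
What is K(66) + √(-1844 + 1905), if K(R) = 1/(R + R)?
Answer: 1/132 + √61 ≈ 7.8178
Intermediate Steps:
K(R) = 1/(2*R)
K(66) + √(-1844 + 1905) = (½)/66 + √(-1844 + 1905) = (½)*(1/66) + √61 = 1/132 + √61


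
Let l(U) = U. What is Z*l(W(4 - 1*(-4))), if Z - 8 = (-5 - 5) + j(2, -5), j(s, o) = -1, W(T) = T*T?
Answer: -192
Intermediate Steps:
W(T) = T²
Z = -3 (Z = 8 + ((-5 - 5) - 1) = 8 + (-10 - 1) = 8 - 11 = -3)
Z*l(W(4 - 1*(-4))) = -3*(4 - 1*(-4))² = -3*(4 + 4)² = -3*8² = -3*64 = -192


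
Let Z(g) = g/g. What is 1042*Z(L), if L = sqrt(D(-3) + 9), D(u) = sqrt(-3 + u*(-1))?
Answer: 1042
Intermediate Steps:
D(u) = sqrt(-3 - u)
L = 3 (L = sqrt(sqrt(-3 - 1*(-3)) + 9) = sqrt(sqrt(-3 + 3) + 9) = sqrt(sqrt(0) + 9) = sqrt(0 + 9) = sqrt(9) = 3)
Z(g) = 1
1042*Z(L) = 1042*1 = 1042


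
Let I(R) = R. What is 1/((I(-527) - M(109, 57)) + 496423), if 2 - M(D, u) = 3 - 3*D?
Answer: 1/495570 ≈ 2.0179e-6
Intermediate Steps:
M(D, u) = -1 + 3*D (M(D, u) = 2 - (3 - 3*D) = 2 + (-3 + 3*D) = -1 + 3*D)
1/((I(-527) - M(109, 57)) + 496423) = 1/((-527 - (-1 + 3*109)) + 496423) = 1/((-527 - (-1 + 327)) + 496423) = 1/((-527 - 1*326) + 496423) = 1/((-527 - 326) + 496423) = 1/(-853 + 496423) = 1/495570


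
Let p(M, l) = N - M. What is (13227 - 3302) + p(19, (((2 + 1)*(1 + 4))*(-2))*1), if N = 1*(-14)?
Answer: 9892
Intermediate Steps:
N = -14
p(M, l) = -14 - M
(13227 - 3302) + p(19, (((2 + 1)*(1 + 4))*(-2))*1) = (13227 - 3302) + (-14 - 1*19) = 9925 + (-14 - 19) = 9925 - 33 = 9892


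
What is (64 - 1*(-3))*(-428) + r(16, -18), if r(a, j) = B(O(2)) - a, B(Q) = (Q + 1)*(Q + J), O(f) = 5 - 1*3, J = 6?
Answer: -28668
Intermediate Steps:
O(f) = 2 (O(f) = 5 - 3 = 2)
B(Q) = (1 + Q)*(6 + Q) (B(Q) = (Q + 1)*(Q + 6) = (1 + Q)*(6 + Q))
r(a, j) = 24 - a (r(a, j) = (6 + 2**2 + 7*2) - a = (6 + 4 + 14) - a = 24 - a)
(64 - 1*(-3))*(-428) + r(16, -18) = (64 - 1*(-3))*(-428) + (24 - 1*16) = (64 + 3)*(-428) + (24 - 16) = 67*(-428) + 8 = -28676 + 8 = -28668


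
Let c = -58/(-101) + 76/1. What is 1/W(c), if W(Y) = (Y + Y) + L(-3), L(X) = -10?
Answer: 101/14458 ≈ 0.0069858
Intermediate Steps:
c = 7734/101 (c = -58*(-1/101) + 76*1 = 58/101 + 76 = 7734/101 ≈ 76.574)
W(Y) = -10 + 2*Y (W(Y) = (Y + Y) - 10 = 2*Y - 10 = -10 + 2*Y)
1/W(c) = 1/(-10 + 2*(7734/101)) = 1/(-10 + 15468/101) = 1/(14458/101) = 101/14458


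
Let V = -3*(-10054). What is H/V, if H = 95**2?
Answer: 9025/30162 ≈ 0.29922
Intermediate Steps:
H = 9025
V = 30162
H/V = 9025/30162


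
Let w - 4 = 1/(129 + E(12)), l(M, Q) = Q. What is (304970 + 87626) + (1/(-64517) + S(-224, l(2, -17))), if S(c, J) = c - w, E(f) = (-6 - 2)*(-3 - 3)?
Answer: 4480649842618/11419509 ≈ 3.9237e+5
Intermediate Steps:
E(f) = 48 (E(f) = -8*(-6) = 48)
w = 709/177 (w = 4 + 1/(129 + 48) = 4 + 1/177 = 709/177 ≈ 4.0056)
S(c, J) = -709/177 + c (S(c, J) = c - 1*709/177 = c - 709/177 = -709/177 + c)
(304970 + 87626) + (1/(-64517) + S(-224, l(2, -17))) = (304970 + 87626) + (1/(-64517) + (-709/177 - 224)) = 392596 + (-1/64517 - 40357/177) = 392596 - 2603712746/11419509 = 4480649842618/11419509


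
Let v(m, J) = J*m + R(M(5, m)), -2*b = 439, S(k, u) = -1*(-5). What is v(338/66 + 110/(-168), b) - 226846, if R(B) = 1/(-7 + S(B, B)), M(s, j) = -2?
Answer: -421024085/1848 ≈ -2.2783e+5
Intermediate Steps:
S(k, u) = 5
R(B) = -½ (R(B) = 1/(-7 + 5) = 1/(-2) = -½)
b = -439/2 (b = -½*439 = -439/2 ≈ -219.50)
v(m, J) = -½ + J*m (v(m, J) = J*m - ½ = -½ + J*m)
v(338/66 + 110/(-168), b) - 226846 = (-½ - 439*(338/66 + 110/(-168))/2) - 226846 = (-½ - 439*(338*(1/66) + 110*(-1/168))/2) - 226846 = (-½ - 439*(169/33 - 55/84)/2) - 226846 = (-½ - 439/2*4127/924) - 226846 = (-½ - 1811753/1848) - 226846 = -1812677/1848 - 226846 = -421024085/1848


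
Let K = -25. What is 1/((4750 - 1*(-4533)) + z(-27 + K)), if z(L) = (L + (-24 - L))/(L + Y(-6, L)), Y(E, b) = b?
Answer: 13/120682 ≈ 0.00010772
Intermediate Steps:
z(L) = -12/L (z(L) = (L + (-24 - L))/(L + L) = -24*1/(2*L) = -12/L)
1/((4750 - 1*(-4533)) + z(-27 + K)) = 1/((4750 - 1*(-4533)) - 12/(-27 - 25)) = 1/((4750 + 4533) - 12/(-52)) = 1/(9283 - 12*(-1/52)) = 1/(9283 + 3/13) = 1/(120682/13) = 13/120682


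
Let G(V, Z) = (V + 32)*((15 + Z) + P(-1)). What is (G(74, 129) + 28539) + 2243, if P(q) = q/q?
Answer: 46152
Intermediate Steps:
P(q) = 1
G(V, Z) = (16 + Z)*(32 + V) (G(V, Z) = (V + 32)*((15 + Z) + 1) = (32 + V)*(16 + Z) = (16 + Z)*(32 + V))
(G(74, 129) + 28539) + 2243 = ((512 + 16*74 + 32*129 + 74*129) + 28539) + 2243 = ((512 + 1184 + 4128 + 9546) + 28539) + 2243 = (15370 + 28539) + 2243 = 43909 + 2243 = 46152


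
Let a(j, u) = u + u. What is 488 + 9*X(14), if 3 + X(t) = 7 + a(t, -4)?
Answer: 452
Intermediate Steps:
a(j, u) = 2*u
X(t) = -4 (X(t) = -3 + (7 + 2*(-4)) = -3 + (7 - 8) = -3 - 1 = -4)
488 + 9*X(14) = 488 + 9*(-4) = 488 - 36 = 452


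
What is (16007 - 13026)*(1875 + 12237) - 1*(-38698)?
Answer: 42106570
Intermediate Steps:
(16007 - 13026)*(1875 + 12237) - 1*(-38698) = 2981*14112 + 38698 = 42067872 + 38698 = 42106570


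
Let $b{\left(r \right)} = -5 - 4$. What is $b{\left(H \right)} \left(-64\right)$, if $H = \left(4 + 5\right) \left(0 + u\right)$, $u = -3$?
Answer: $576$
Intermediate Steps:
$H = -27$ ($H = \left(4 + 5\right) \left(0 - 3\right) = 9 \left(-3\right) = -27$)
$b{\left(r \right)} = -9$ ($b{\left(r \right)} = -5 - 4 = -9$)
$b{\left(H \right)} \left(-64\right) = \left(-9\right) \left(-64\right) = 576$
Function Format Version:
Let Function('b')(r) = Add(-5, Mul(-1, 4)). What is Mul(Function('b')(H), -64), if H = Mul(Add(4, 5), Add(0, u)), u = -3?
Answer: 576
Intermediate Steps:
H = -27 (H = Mul(Add(4, 5), Add(0, -3)) = Mul(9, -3) = -27)
Function('b')(r) = -9 (Function('b')(r) = Add(-5, -4) = -9)
Mul(Function('b')(H), -64) = Mul(-9, -64) = 576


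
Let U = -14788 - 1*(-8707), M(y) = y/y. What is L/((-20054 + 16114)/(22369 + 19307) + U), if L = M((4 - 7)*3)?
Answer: -10419/63358924 ≈ -0.00016444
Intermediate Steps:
M(y) = 1
L = 1
U = -6081 (U = -14788 + 8707 = -6081)
L/((-20054 + 16114)/(22369 + 19307) + U) = 1/((-20054 + 16114)/(22369 + 19307) - 6081) = 1/(-3940/41676 - 6081) = 1/(-3940*1/41676 - 6081) = 1/(-985/10419 - 6081) = 1/(-63358924/10419) = 1*(-10419/63358924) = -10419/63358924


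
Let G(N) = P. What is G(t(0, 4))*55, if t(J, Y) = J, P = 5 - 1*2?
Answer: 165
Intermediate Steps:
P = 3 (P = 5 - 2 = 3)
G(N) = 3
G(t(0, 4))*55 = 3*55 = 165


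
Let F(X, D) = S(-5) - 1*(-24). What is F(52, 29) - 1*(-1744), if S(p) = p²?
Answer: 1793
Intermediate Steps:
F(X, D) = 49 (F(X, D) = (-5)² - 1*(-24) = 25 + 24 = 49)
F(52, 29) - 1*(-1744) = 49 - 1*(-1744) = 49 + 1744 = 1793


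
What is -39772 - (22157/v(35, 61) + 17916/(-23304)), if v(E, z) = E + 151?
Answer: -3602218715/90303 ≈ -39890.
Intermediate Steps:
v(E, z) = 151 + E
-39772 - (22157/v(35, 61) + 17916/(-23304)) = -39772 - (22157/(151 + 35) + 17916/(-23304)) = -39772 - (22157/186 + 17916*(-1/23304)) = -39772 - (22157*(1/186) - 1493/1942) = -39772 - (22157/186 - 1493/1942) = -39772 - 1*10687799/90303 = -39772 - 10687799/90303 = -3602218715/90303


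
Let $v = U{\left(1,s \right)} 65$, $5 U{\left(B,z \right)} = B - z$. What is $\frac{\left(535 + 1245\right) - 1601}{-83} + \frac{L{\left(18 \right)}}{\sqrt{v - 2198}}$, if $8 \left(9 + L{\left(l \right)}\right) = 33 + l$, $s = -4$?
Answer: $- \frac{179}{83} + \frac{7 i \sqrt{237}}{1896} \approx -2.1566 + 0.056837 i$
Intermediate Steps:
$U{\left(B,z \right)} = - \frac{z}{5} + \frac{B}{5}$ ($U{\left(B,z \right)} = \frac{B - z}{5} = - \frac{z}{5} + \frac{B}{5}$)
$L{\left(l \right)} = - \frac{39}{8} + \frac{l}{8}$ ($L{\left(l \right)} = -9 + \frac{33 + l}{8} = -9 + \left(\frac{33}{8} + \frac{l}{8}\right) = - \frac{39}{8} + \frac{l}{8}$)
$v = 65$ ($v = \left(\left(- \frac{1}{5}\right) \left(-4\right) + \frac{1}{5} \cdot 1\right) 65 = \left(\frac{4}{5} + \frac{1}{5}\right) 65 = 1 \cdot 65 = 65$)
$\frac{\left(535 + 1245\right) - 1601}{-83} + \frac{L{\left(18 \right)}}{\sqrt{v - 2198}} = \frac{\left(535 + 1245\right) - 1601}{-83} + \frac{- \frac{39}{8} + \frac{1}{8} \cdot 18}{\sqrt{65 - 2198}} = \left(1780 - 1601\right) \left(- \frac{1}{83}\right) + \frac{- \frac{39}{8} + \frac{9}{4}}{\sqrt{-2133}} = 179 \left(- \frac{1}{83}\right) - \frac{21}{8 \cdot 3 i \sqrt{237}} = - \frac{179}{83} - \frac{21 \left(- \frac{i \sqrt{237}}{711}\right)}{8} = - \frac{179}{83} + \frac{7 i \sqrt{237}}{1896}$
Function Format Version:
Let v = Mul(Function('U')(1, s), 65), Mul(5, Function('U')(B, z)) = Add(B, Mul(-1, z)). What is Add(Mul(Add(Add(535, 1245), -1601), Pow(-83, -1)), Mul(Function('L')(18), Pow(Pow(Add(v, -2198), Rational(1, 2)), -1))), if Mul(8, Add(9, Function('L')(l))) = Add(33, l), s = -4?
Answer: Add(Rational(-179, 83), Mul(Rational(7, 1896), I, Pow(237, Rational(1, 2)))) ≈ Add(-2.1566, Mul(0.056837, I))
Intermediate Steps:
Function('U')(B, z) = Add(Mul(Rational(-1, 5), z), Mul(Rational(1, 5), B)) (Function('U')(B, z) = Mul(Rational(1, 5), Add(B, Mul(-1, z))) = Add(Mul(Rational(-1, 5), z), Mul(Rational(1, 5), B)))
Function('L')(l) = Add(Rational(-39, 8), Mul(Rational(1, 8), l)) (Function('L')(l) = Add(-9, Mul(Rational(1, 8), Add(33, l))) = Add(-9, Add(Rational(33, 8), Mul(Rational(1, 8), l))) = Add(Rational(-39, 8), Mul(Rational(1, 8), l)))
v = 65 (v = Mul(Add(Mul(Rational(-1, 5), -4), Mul(Rational(1, 5), 1)), 65) = Mul(Add(Rational(4, 5), Rational(1, 5)), 65) = Mul(1, 65) = 65)
Add(Mul(Add(Add(535, 1245), -1601), Pow(-83, -1)), Mul(Function('L')(18), Pow(Pow(Add(v, -2198), Rational(1, 2)), -1))) = Add(Mul(Add(Add(535, 1245), -1601), Pow(-83, -1)), Mul(Add(Rational(-39, 8), Mul(Rational(1, 8), 18)), Pow(Pow(Add(65, -2198), Rational(1, 2)), -1))) = Add(Mul(Add(1780, -1601), Rational(-1, 83)), Mul(Add(Rational(-39, 8), Rational(9, 4)), Pow(Pow(-2133, Rational(1, 2)), -1))) = Add(Mul(179, Rational(-1, 83)), Mul(Rational(-21, 8), Pow(Mul(3, I, Pow(237, Rational(1, 2))), -1))) = Add(Rational(-179, 83), Mul(Rational(-21, 8), Mul(Rational(-1, 711), I, Pow(237, Rational(1, 2))))) = Add(Rational(-179, 83), Mul(Rational(7, 1896), I, Pow(237, Rational(1, 2))))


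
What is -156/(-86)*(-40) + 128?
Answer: 2384/43 ≈ 55.442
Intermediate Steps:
-156/(-86)*(-40) + 128 = -156*(-1/86)*(-40) + 128 = (78/43)*(-40) + 128 = -3120/43 + 128 = 2384/43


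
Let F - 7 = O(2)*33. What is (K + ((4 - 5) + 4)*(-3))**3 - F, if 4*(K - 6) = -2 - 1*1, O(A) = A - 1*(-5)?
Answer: -18607/64 ≈ -290.73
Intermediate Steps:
O(A) = 5 + A (O(A) = A + 5 = 5 + A)
K = 21/4 (K = 6 + (-2 - 1*1)/4 = 6 + (-2 - 1)/4 = 6 + (1/4)*(-3) = 6 - 3/4 = 21/4 ≈ 5.2500)
F = 238 (F = 7 + (5 + 2)*33 = 7 + 7*33 = 7 + 231 = 238)
(K + ((4 - 5) + 4)*(-3))**3 - F = (21/4 + ((4 - 5) + 4)*(-3))**3 - 1*238 = (21/4 + (-1 + 4)*(-3))**3 - 238 = (21/4 + 3*(-3))**3 - 238 = (21/4 - 9)**3 - 238 = (-15/4)**3 - 238 = -3375/64 - 238 = -18607/64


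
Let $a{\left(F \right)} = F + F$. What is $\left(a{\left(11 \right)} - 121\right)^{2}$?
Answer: $9801$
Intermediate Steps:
$a{\left(F \right)} = 2 F$
$\left(a{\left(11 \right)} - 121\right)^{2} = \left(2 \cdot 11 - 121\right)^{2} = \left(22 - 121\right)^{2} = \left(-99\right)^{2} = 9801$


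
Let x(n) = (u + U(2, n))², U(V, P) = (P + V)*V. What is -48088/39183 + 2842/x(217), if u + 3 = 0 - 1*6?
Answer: -2912935174/2403759501 ≈ -1.2118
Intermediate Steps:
U(V, P) = V*(P + V)
u = -9 (u = -3 + (0 - 1*6) = -3 + (0 - 6) = -3 - 6 = -9)
x(n) = (-5 + 2*n)² (x(n) = (-9 + 2*(n + 2))² = (-9 + 2*(2 + n))² = (-9 + (4 + 2*n))² = (-5 + 2*n)²)
-48088/39183 + 2842/x(217) = -48088/39183 + 2842/((-5 + 2*217)²) = -48088*1/39183 + 2842/((-5 + 434)²) = -48088/39183 + 2842/(429²) = -48088/39183 + 2842/184041 = -2912935174/2403759501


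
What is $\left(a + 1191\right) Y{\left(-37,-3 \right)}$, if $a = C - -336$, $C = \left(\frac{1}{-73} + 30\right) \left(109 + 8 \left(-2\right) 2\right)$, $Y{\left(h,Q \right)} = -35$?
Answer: $- \frac{9800840}{73} \approx -1.3426 \cdot 10^{5}$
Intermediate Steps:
$C = \frac{168553}{73}$ ($C = \left(- \frac{1}{73} + 30\right) \left(109 - 32\right) = \frac{2189 \left(109 - 32\right)}{73} = \frac{2189}{73} \cdot 77 = \frac{168553}{73} \approx 2308.9$)
$a = \frac{193081}{73}$ ($a = \frac{168553}{73} - -336 = \frac{168553}{73} + 336 = \frac{193081}{73} \approx 2644.9$)
$\left(a + 1191\right) Y{\left(-37,-3 \right)} = \left(\frac{193081}{73} + 1191\right) \left(-35\right) = \frac{280024}{73} \left(-35\right) = - \frac{9800840}{73}$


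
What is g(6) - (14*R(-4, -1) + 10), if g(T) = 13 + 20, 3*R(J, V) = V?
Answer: 83/3 ≈ 27.667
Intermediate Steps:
R(J, V) = V/3
g(T) = 33
g(6) - (14*R(-4, -1) + 10) = 33 - (14*((⅓)*(-1)) + 10) = 33 - (14*(-⅓) + 10) = 33 - (-14/3 + 10) = 33 - 1*16/3 = 33 - 16/3 = 83/3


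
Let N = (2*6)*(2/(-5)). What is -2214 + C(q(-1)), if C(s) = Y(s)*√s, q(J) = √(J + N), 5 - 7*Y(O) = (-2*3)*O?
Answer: -2214 + 5^(¾)*29^(¼)*√I*(25 + 6*I*√145)/175 ≈ -2215.5 + 3.049*I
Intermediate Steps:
Y(O) = 5/7 + 6*O/7 (Y(O) = 5/7 - (-2*3)*O/7 = 5/7 - (-6)*O/7 = 5/7 + 6*O/7)
N = -24/5 (N = 12*(2*(-⅕)) = 12*(-⅖) = -24/5 ≈ -4.8000)
q(J) = √(-24/5 + J) (q(J) = √(J - 24/5) = √(-24/5 + J))
C(s) = √s*(5/7 + 6*s/7) (C(s) = (5/7 + 6*s/7)*√s = √s*(5/7 + 6*s/7))
-2214 + C(q(-1)) = -2214 + √(√(-120 + 25*(-1))/5)*(5 + 6*(√(-120 + 25*(-1))/5))/7 = -2214 + √(√(-120 - 25)/5)*(5 + 6*(√(-120 - 25)/5))/7 = -2214 + √(√(-145)/5)*(5 + 6*(√(-145)/5))/7 = -2214 + √((I*√145)/5)*(5 + 6*((I*√145)/5))/7 = -2214 + √(I*√145/5)*(5 + 6*(I*√145/5))/7 = -2214 + (5^(¾)*29^(¼)*√I/5)*(5 + 6*I*√145/5)/7 = -2214 + 5^(¾)*29^(¼)*√I*(5 + 6*I*√145/5)/35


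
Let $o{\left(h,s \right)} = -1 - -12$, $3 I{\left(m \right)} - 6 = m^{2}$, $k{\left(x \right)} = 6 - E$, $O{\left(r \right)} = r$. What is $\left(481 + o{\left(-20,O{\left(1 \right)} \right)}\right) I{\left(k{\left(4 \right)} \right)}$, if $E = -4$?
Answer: $17384$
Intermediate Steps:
$k{\left(x \right)} = 10$ ($k{\left(x \right)} = 6 - -4 = 6 + 4 = 10$)
$I{\left(m \right)} = 2 + \frac{m^{2}}{3}$
$o{\left(h,s \right)} = 11$ ($o{\left(h,s \right)} = -1 + 12 = 11$)
$\left(481 + o{\left(-20,O{\left(1 \right)} \right)}\right) I{\left(k{\left(4 \right)} \right)} = \left(481 + 11\right) \left(2 + \frac{10^{2}}{3}\right) = 492 \left(2 + \frac{1}{3} \cdot 100\right) = 492 \left(2 + \frac{100}{3}\right) = 492 \cdot \frac{106}{3} = 17384$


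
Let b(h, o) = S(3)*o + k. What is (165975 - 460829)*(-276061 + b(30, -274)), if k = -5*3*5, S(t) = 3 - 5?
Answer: 81258224152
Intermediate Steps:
S(t) = -2
k = -75 (k = -15*5 = -75)
b(h, o) = -75 - 2*o (b(h, o) = -2*o - 75 = -75 - 2*o)
(165975 - 460829)*(-276061 + b(30, -274)) = (165975 - 460829)*(-276061 + (-75 - 2*(-274))) = -294854*(-276061 + (-75 + 548)) = -294854*(-276061 + 473) = -294854*(-275588) = 81258224152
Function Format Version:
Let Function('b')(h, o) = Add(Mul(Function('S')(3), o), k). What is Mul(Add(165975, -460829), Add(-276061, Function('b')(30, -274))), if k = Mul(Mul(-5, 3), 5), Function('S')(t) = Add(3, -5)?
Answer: 81258224152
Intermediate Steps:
Function('S')(t) = -2
k = -75 (k = Mul(-15, 5) = -75)
Function('b')(h, o) = Add(-75, Mul(-2, o)) (Function('b')(h, o) = Add(Mul(-2, o), -75) = Add(-75, Mul(-2, o)))
Mul(Add(165975, -460829), Add(-276061, Function('b')(30, -274))) = Mul(Add(165975, -460829), Add(-276061, Add(-75, Mul(-2, -274)))) = Mul(-294854, Add(-276061, Add(-75, 548))) = Mul(-294854, Add(-276061, 473)) = Mul(-294854, -275588) = 81258224152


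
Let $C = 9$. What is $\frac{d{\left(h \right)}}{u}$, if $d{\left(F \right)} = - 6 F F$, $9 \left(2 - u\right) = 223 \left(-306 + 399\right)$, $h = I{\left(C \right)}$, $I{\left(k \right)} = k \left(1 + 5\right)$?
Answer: $\frac{52488}{6907} \approx 7.5992$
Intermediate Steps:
$I{\left(k \right)} = 6 k$ ($I{\left(k \right)} = k 6 = 6 k$)
$h = 54$ ($h = 6 \cdot 9 = 54$)
$u = - \frac{6907}{3}$ ($u = 2 - \frac{223 \left(-306 + 399\right)}{9} = 2 - \frac{223 \cdot 93}{9} = 2 - \frac{6913}{3} = - \frac{6907}{3} \approx -2302.3$)
$d{\left(F \right)} = - 6 F^{2}$
$\frac{d{\left(h \right)}}{u} = \frac{\left(-6\right) 54^{2}}{- \frac{6907}{3}} = \left(-6\right) 2916 \left(- \frac{3}{6907}\right) = \left(-17496\right) \left(- \frac{3}{6907}\right) = \frac{52488}{6907}$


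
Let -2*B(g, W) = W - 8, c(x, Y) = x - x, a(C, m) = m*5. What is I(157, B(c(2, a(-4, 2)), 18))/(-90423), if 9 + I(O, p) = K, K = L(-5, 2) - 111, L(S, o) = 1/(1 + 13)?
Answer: 1679/1265922 ≈ 0.0013263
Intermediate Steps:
a(C, m) = 5*m
c(x, Y) = 0
L(S, o) = 1/14
K = -1553/14 (K = 1/14 - 111 = -1553/14 ≈ -110.93)
B(g, W) = 4 - W/2 (B(g, W) = -(W - 8)/2 = -(-8 + W)/2 = 4 - W/2)
I(O, p) = -1679/14 (I(O, p) = -9 - 1553/14 = -1679/14)
I(157, B(c(2, a(-4, 2)), 18))/(-90423) = -1679/14/(-90423) = -1679/14*(-1/90423) = 1679/1265922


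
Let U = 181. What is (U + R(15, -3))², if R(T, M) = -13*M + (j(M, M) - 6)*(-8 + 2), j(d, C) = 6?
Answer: 48400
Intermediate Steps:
R(T, M) = -13*M (R(T, M) = -13*M + (6 - 6)*(-8 + 2) = -13*M + 0*(-6) = -13*M + 0 = -13*M)
(U + R(15, -3))² = (181 - 13*(-3))² = (181 + 39)² = 220² = 48400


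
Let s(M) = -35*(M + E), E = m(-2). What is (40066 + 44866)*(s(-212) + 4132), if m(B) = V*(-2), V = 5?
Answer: 1010860664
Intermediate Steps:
m(B) = -10 (m(B) = 5*(-2) = -10)
E = -10
s(M) = 350 - 35*M (s(M) = -35*(M - 10) = -35*(-10 + M) = 350 - 35*M)
(40066 + 44866)*(s(-212) + 4132) = (40066 + 44866)*((350 - 35*(-212)) + 4132) = 84932*((350 + 7420) + 4132) = 84932*(7770 + 4132) = 84932*11902 = 1010860664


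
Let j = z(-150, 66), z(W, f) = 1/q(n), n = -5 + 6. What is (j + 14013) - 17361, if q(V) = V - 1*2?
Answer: -3349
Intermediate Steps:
n = 1
q(V) = -2 + V (q(V) = V - 2 = -2 + V)
z(W, f) = -1 (z(W, f) = 1/(-2 + 1) = 1/(-1) = -1)
j = -1
(j + 14013) - 17361 = (-1 + 14013) - 17361 = 14012 - 17361 = -3349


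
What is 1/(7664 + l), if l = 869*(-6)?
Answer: 1/2450 ≈ 0.00040816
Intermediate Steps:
l = -5214
1/(7664 + l) = 1/(7664 - 5214) = 1/2450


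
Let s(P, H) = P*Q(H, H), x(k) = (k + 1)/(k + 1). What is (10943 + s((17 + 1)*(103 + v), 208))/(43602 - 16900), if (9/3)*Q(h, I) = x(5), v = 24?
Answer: 11705/26702 ≈ 0.43836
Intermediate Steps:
x(k) = 1 (x(k) = (1 + k)/(1 + k) = 1)
Q(h, I) = ⅓ (Q(h, I) = (⅓)*1 = ⅓)
s(P, H) = P/3 (s(P, H) = P*(⅓) = P/3)
(10943 + s((17 + 1)*(103 + v), 208))/(43602 - 16900) = (10943 + ((17 + 1)*(103 + 24))/3)/(43602 - 16900) = (10943 + (18*127)/3)/26702 = (10943 + (⅓)*2286)*(1/26702) = (10943 + 762)*(1/26702) = 11705*(1/26702) = 11705/26702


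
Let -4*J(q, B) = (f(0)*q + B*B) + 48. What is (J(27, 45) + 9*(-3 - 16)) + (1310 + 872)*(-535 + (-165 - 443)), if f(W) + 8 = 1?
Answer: -2494668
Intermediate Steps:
f(W) = -7 (f(W) = -8 + 1 = -7)
J(q, B) = -12 - B²/4 + 7*q/4 (J(q, B) = -((-7*q + B*B) + 48)/4 = -((-7*q + B²) + 48)/4 = -((B² - 7*q) + 48)/4 = -(48 + B² - 7*q)/4 = -12 - B²/4 + 7*q/4)
(J(27, 45) + 9*(-3 - 16)) + (1310 + 872)*(-535 + (-165 - 443)) = ((-12 - ¼*45² + (7/4)*27) + 9*(-3 - 16)) + (1310 + 872)*(-535 + (-165 - 443)) = ((-12 - ¼*2025 + 189/4) + 9*(-19)) + 2182*(-535 - 608) = ((-12 - 2025/4 + 189/4) - 171) + 2182*(-1143) = (-471 - 171) - 2494026 = -642 - 2494026 = -2494668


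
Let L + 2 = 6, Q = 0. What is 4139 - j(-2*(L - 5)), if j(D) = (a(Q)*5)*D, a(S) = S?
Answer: 4139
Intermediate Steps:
L = 4 (L = -2 + 6 = 4)
j(D) = 0 (j(D) = (0*5)*D = 0*D = 0)
4139 - j(-2*(L - 5)) = 4139 - 1*0 = 4139 + 0 = 4139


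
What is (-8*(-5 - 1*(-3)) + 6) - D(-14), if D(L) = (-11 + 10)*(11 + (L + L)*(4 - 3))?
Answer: 5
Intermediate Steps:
D(L) = -11 - 2*L (D(L) = -(11 + (2*L)*1) = -(11 + 2*L) = -11 - 2*L)
(-8*(-5 - 1*(-3)) + 6) - D(-14) = (-8*(-5 - 1*(-3)) + 6) - (-11 - 2*(-14)) = (-8*(-5 + 3) + 6) - (-11 + 28) = (-8*(-2) + 6) - 1*17 = (16 + 6) - 17 = 22 - 17 = 5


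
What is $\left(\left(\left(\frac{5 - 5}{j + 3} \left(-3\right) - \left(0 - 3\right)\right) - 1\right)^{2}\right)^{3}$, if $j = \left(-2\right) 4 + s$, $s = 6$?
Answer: $64$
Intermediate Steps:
$j = -2$ ($j = \left(-2\right) 4 + 6 = -8 + 6 = -2$)
$\left(\left(\left(\frac{5 - 5}{j + 3} \left(-3\right) - \left(0 - 3\right)\right) - 1\right)^{2}\right)^{3} = \left(\left(\left(\frac{5 - 5}{-2 + 3} \left(-3\right) - \left(0 - 3\right)\right) - 1\right)^{2}\right)^{3} = \left(\left(\left(\frac{0}{1} \left(-3\right) - -3\right) - 1\right)^{2}\right)^{3} = \left(\left(\left(0 \cdot 1 \left(-3\right) + 3\right) - 1\right)^{2}\right)^{3} = \left(\left(\left(0 \left(-3\right) + 3\right) - 1\right)^{2}\right)^{3} = \left(\left(\left(0 + 3\right) - 1\right)^{2}\right)^{3} = \left(\left(3 - 1\right)^{2}\right)^{3} = \left(2^{2}\right)^{3} = 4^{3} = 64$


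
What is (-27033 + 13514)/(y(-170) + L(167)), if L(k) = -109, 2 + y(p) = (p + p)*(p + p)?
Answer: -1229/10499 ≈ -0.11706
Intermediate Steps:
y(p) = -2 + 4*p² (y(p) = -2 + (p + p)*(p + p) = -2 + (2*p)*(2*p) = -2 + 4*p²)
(-27033 + 13514)/(y(-170) + L(167)) = (-27033 + 13514)/((-2 + 4*(-170)²) - 109) = -13519/((-2 + 4*28900) - 109) = -13519/((-2 + 115600) - 109) = -13519/(115598 - 109) = -13519/115489 = -13519*1/115489 = -1229/10499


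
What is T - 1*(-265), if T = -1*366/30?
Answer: 1264/5 ≈ 252.80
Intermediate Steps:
T = -61/5 (T = -366*1/30 = -61/5 ≈ -12.200)
T - 1*(-265) = -61/5 - 1*(-265) = -61/5 + 265 = 1264/5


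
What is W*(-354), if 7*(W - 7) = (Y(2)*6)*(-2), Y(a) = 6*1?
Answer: 8142/7 ≈ 1163.1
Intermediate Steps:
Y(a) = 6
W = -23/7 (W = 7 + ((6*6)*(-2))/7 = 7 + (36*(-2))/7 = 7 + (⅐)*(-72) = 7 - 72/7 = -23/7 ≈ -3.2857)
W*(-354) = -23/7*(-354) = 8142/7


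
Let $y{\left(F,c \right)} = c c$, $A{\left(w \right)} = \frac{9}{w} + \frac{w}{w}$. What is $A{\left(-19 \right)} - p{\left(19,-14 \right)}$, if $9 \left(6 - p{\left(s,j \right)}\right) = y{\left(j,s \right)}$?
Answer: $\frac{5923}{171} \approx 34.637$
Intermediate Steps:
$A{\left(w \right)} = 1 + \frac{9}{w}$ ($A{\left(w \right)} = \frac{9}{w} + 1 = 1 + \frac{9}{w}$)
$y{\left(F,c \right)} = c^{2}$
$p{\left(s,j \right)} = 6 - \frac{s^{2}}{9}$
$A{\left(-19 \right)} - p{\left(19,-14 \right)} = \frac{9 - 19}{-19} - \left(6 - \frac{19^{2}}{9}\right) = \left(- \frac{1}{19}\right) \left(-10\right) - \left(6 - \frac{361}{9}\right) = \frac{10}{19} - \left(6 - \frac{361}{9}\right) = \frac{10}{19} - - \frac{307}{9} = \frac{10}{19} + \frac{307}{9} = \frac{5923}{171}$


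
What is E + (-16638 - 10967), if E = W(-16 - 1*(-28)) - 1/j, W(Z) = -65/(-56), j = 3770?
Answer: -2913861303/105560 ≈ -27604.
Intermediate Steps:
W(Z) = 65/56 (W(Z) = -65*(-1/56) = 65/56)
E = 122497/105560 (E = 65/56 - 1/3770 = 122497/105560 ≈ 1.1604)
E + (-16638 - 10967) = 122497/105560 + (-16638 - 10967) = 122497/105560 - 27605 = -2913861303/105560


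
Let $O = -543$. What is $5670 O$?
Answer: $-3078810$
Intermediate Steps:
$5670 O = 5670 \left(-543\right) = -3078810$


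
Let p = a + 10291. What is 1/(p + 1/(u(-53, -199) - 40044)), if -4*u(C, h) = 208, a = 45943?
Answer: 40096/2254758463 ≈ 1.7783e-5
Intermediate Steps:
u(C, h) = -52 (u(C, h) = -1/4*208 = -52)
p = 56234 (p = 45943 + 10291 = 56234)
1/(p + 1/(u(-53, -199) - 40044)) = 1/(56234 + 1/(-52 - 40044)) = 1/(56234 + 1/(-40096)) = 1/(56234 - 1/40096) = 1/(2254758463/40096) = 40096/2254758463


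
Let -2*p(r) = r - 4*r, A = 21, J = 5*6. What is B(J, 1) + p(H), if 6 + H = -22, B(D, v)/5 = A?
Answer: 63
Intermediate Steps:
J = 30
B(D, v) = 105 (B(D, v) = 5*21 = 105)
H = -28 (H = -6 - 22 = -28)
p(r) = 3*r/2 (p(r) = -(r - 4*r)/2 = -(-3)*r/2 = 3*r/2)
B(J, 1) + p(H) = 105 + (3/2)*(-28) = 105 - 42 = 63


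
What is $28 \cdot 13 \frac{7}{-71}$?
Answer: $- \frac{2548}{71} \approx -35.887$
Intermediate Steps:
$28 \cdot 13 \frac{7}{-71} = 28 \cdot 13 \cdot 7 \left(- \frac{1}{71}\right) = 28 \cdot 13 \left(- \frac{7}{71}\right) = 28 \left(- \frac{91}{71}\right) = - \frac{2548}{71}$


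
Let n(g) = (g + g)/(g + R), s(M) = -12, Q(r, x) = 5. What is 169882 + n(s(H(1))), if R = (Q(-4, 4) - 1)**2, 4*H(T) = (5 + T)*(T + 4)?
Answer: 169876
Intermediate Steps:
H(T) = (4 + T)*(5 + T)/4 (H(T) = ((5 + T)*(T + 4))/4 = ((5 + T)*(4 + T))/4 = ((4 + T)*(5 + T))/4 = (4 + T)*(5 + T)/4)
R = 16 (R = (5 - 1)**2 = 4**2 = 16)
n(g) = 2*g/(16 + g) (n(g) = (g + g)/(g + 16) = (2*g)/(16 + g) = 2*g/(16 + g))
169882 + n(s(H(1))) = 169882 + 2*(-12)/(16 - 12) = 169882 + 2*(-12)/4 = 169882 + 2*(-12)*(1/4) = 169882 - 6 = 169876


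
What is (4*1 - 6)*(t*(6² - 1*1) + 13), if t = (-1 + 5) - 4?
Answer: -26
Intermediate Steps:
t = 0 (t = 4 - 4 = 0)
(4*1 - 6)*(t*(6² - 1*1) + 13) = (4*1 - 6)*(0*(6² - 1*1) + 13) = (4 - 6)*(0*(36 - 1) + 13) = -2*(0*35 + 13) = -2*(0 + 13) = -2*13 = -26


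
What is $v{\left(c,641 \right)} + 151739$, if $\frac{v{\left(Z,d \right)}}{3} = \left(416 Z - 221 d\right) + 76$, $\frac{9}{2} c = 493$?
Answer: $- \frac{408872}{3} \approx -1.3629 \cdot 10^{5}$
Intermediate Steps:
$c = \frac{986}{9}$ ($c = \frac{2}{9} \cdot 493 = \frac{986}{9} \approx 109.56$)
$v{\left(Z,d \right)} = 228 - 663 d + 1248 Z$ ($v{\left(Z,d \right)} = 3 \left(\left(416 Z - 221 d\right) + 76\right) = 3 \left(\left(- 221 d + 416 Z\right) + 76\right) = 3 \left(76 - 221 d + 416 Z\right) = 228 - 663 d + 1248 Z$)
$v{\left(c,641 \right)} + 151739 = \left(228 - 424983 + 1248 \cdot \frac{986}{9}\right) + 151739 = \left(228 - 424983 + \frac{410176}{3}\right) + 151739 = - \frac{864089}{3} + 151739 = - \frac{408872}{3}$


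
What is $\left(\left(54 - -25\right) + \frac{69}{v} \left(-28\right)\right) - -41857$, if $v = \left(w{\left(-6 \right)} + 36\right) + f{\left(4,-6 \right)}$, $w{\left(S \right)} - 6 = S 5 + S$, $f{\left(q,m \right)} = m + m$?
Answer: $42258$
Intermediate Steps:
$f{\left(q,m \right)} = 2 m$
$w{\left(S \right)} = 6 + 6 S$ ($w{\left(S \right)} = 6 + \left(S 5 + S\right) = 6 + \left(5 S + S\right) = 6 + 6 S$)
$v = -6$ ($v = \left(\left(6 + 6 \left(-6\right)\right) + 36\right) + 2 \left(-6\right) = \left(\left(6 - 36\right) + 36\right) - 12 = \left(-30 + 36\right) - 12 = 6 - 12 = -6$)
$\left(\left(54 - -25\right) + \frac{69}{v} \left(-28\right)\right) - -41857 = \left(\left(54 - -25\right) + \frac{69}{-6} \left(-28\right)\right) - -41857 = \left(\left(54 + 25\right) + 69 \left(- \frac{1}{6}\right) \left(-28\right)\right) + 41857 = \left(79 - -322\right) + 41857 = \left(79 + 322\right) + 41857 = 401 + 41857 = 42258$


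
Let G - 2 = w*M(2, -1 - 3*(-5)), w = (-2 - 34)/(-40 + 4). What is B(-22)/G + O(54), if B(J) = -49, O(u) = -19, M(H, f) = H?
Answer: -125/4 ≈ -31.250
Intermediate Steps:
w = 1 (w = -36/(-36) = -36*(-1/36) = 1)
G = 4 (G = 2 + 1*2 = 2 + 2 = 4)
B(-22)/G + O(54) = -49/4 - 19 = -125/4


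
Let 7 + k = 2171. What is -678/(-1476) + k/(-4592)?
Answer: -1/84 ≈ -0.011905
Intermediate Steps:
k = 2164 (k = -7 + 2171 = 2164)
-678/(-1476) + k/(-4592) = -678/(-1476) + 2164/(-4592) = -678*(-1/1476) + 2164*(-1/4592) = 113/246 - 541/1148 = -1/84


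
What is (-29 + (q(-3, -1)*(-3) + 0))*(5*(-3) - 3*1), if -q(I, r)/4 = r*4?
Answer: 1386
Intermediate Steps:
q(I, r) = -16*r (q(I, r) = -4*r*4 = -16*r)
(-29 + (q(-3, -1)*(-3) + 0))*(5*(-3) - 3*1) = (-29 + (-16*(-1)*(-3) + 0))*(5*(-3) - 3*1) = (-29 + (16*(-3) + 0))*(-15 - 3) = (-29 + (-48 + 0))*(-18) = (-29 - 48)*(-18) = -77*(-18) = 1386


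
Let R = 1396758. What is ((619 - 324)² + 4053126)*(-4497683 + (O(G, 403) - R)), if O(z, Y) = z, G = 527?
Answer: -24401693941014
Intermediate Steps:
((619 - 324)² + 4053126)*(-4497683 + (O(G, 403) - R)) = ((619 - 324)² + 4053126)*(-4497683 + (527 - 1*1396758)) = (295² + 4053126)*(-4497683 + (527 - 1396758)) = (87025 + 4053126)*(-4497683 - 1396231) = 4140151*(-5893914) = -24401693941014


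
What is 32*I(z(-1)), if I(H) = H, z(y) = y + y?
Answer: -64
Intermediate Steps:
z(y) = 2*y
32*I(z(-1)) = 32*(2*(-1)) = 32*(-2) = -64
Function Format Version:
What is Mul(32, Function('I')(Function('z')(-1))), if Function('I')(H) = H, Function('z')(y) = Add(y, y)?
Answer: -64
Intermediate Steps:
Function('z')(y) = Mul(2, y)
Mul(32, Function('I')(Function('z')(-1))) = Mul(32, Mul(2, -1)) = Mul(32, -2) = -64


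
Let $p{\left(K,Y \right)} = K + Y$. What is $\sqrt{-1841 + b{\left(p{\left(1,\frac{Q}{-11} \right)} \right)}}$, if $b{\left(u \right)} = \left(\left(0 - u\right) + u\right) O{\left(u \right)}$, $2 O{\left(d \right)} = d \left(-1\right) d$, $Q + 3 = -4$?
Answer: $i \sqrt{1841} \approx 42.907 i$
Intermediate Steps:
$Q = -7$ ($Q = -3 - 4 = -7$)
$O{\left(d \right)} = - \frac{d^{2}}{2}$ ($O{\left(d \right)} = \frac{d \left(-1\right) d}{2} = \frac{- d d}{2} = \frac{\left(-1\right) d^{2}}{2} = - \frac{d^{2}}{2}$)
$b{\left(u \right)} = 0$ ($b{\left(u \right)} = \left(\left(0 - u\right) + u\right) \left(- \frac{u^{2}}{2}\right) = \left(- u + u\right) \left(- \frac{u^{2}}{2}\right) = 0 \left(- \frac{u^{2}}{2}\right) = 0$)
$\sqrt{-1841 + b{\left(p{\left(1,\frac{Q}{-11} \right)} \right)}} = \sqrt{-1841 + 0} = \sqrt{-1841} = i \sqrt{1841}$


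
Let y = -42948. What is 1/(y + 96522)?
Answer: 1/53574 ≈ 1.8666e-5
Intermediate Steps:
1/(y + 96522) = 1/(-42948 + 96522) = 1/53574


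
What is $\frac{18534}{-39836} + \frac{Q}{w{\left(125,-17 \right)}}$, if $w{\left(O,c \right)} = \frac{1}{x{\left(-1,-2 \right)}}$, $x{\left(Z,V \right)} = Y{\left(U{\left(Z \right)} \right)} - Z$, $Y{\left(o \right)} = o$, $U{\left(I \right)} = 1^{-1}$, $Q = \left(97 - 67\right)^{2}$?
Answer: $\frac{35843133}{19918} \approx 1799.5$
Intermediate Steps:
$Q = 900$ ($Q = 30^{2} = 900$)
$U{\left(I \right)} = 1$
$x{\left(Z,V \right)} = 1 - Z$
$w{\left(O,c \right)} = \frac{1}{2}$ ($w{\left(O,c \right)} = \frac{1}{1 - -1} = \frac{1}{1 + 1} = \frac{1}{2}$)
$\frac{18534}{-39836} + \frac{Q}{w{\left(125,-17 \right)}} = \frac{18534}{-39836} + 900 \frac{1}{\frac{1}{2}} = 18534 \left(- \frac{1}{39836}\right) + 900 \cdot 2 = - \frac{9267}{19918} + 1800 = \frac{35843133}{19918}$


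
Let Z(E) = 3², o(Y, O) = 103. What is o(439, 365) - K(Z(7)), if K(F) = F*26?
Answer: -131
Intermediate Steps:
Z(E) = 9
K(F) = 26*F
o(439, 365) - K(Z(7)) = 103 - 26*9 = 103 - 1*234 = 103 - 234 = -131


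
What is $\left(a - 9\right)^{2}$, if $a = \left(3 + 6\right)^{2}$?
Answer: $5184$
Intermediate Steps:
$a = 81$ ($a = 9^{2} = 81$)
$\left(a - 9\right)^{2} = \left(81 - 9\right)^{2} = 72^{2} = 5184$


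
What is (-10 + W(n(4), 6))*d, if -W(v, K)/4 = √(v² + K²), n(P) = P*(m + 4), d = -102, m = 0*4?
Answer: 1020 + 816*√73 ≈ 7991.9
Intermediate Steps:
m = 0
n(P) = 4*P (n(P) = P*(0 + 4) = P*4 = 4*P)
W(v, K) = -4*√(K² + v²) (W(v, K) = -4*√(v² + K²) = -4*√(K² + v²))
(-10 + W(n(4), 6))*d = (-10 - 4*√(6² + (4*4)²))*(-102) = (-10 - 4*√(36 + 16²))*(-102) = (-10 - 4*√(36 + 256))*(-102) = (-10 - 8*√73)*(-102) = 1020 + 816*√73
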